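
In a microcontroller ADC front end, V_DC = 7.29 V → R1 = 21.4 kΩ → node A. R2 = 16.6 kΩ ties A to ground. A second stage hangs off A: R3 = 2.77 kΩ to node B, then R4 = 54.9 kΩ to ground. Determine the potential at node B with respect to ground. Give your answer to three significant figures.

Looking into the second stage from A: R3 + R4 = 57.67 kΩ appears in parallel with R2.
Effective lower resistance at A: R2 ‖ 57.67 = 12.89 kΩ.
V_A = 7.29 × 12.89/(21.4 + 12.89) = 2.740 V.
Stage 2 is unloaded, so V_B = V_A · R4/(R3+R4) = 2.740 × 54.9/57.67 = 2.609 V.

V_B ≈ 2.61 V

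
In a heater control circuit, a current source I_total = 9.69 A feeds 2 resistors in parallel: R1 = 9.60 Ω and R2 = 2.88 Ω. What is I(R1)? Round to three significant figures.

I ≈ 2.24 A

For two parallel branches, I_k = I_total · (other R)/(sum of R).
So I = 9.69 × 2.88/12.48 = 2.236 A.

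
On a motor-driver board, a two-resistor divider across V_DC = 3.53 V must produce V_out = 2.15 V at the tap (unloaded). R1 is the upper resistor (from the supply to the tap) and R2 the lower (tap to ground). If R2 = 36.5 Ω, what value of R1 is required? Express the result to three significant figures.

Required fraction k = V_out/V_DC = 0.6091.
So R1 = R2 · (V_DC/V_out − 1) = 36.5 × (3.53/2.15 − 1) = 36.5 × 0.6419 = 23.43 Ω.

R1 ≈ 23.4 Ω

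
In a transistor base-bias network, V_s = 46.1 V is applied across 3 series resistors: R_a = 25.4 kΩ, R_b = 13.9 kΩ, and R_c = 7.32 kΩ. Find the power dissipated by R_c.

P ≈ 7.16 mW

ΣR = 46.62 kΩ → I = 46.1/46.62 = 0.9888 mA.
P = I²R = 0.9778 × 7.32 = 7.158 mW.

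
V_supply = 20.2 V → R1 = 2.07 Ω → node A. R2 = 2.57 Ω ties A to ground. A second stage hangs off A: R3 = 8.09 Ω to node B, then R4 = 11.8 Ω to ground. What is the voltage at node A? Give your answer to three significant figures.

Looking into the second stage from A: R3 + R4 = 19.89 Ω appears in parallel with R2.
Effective lower resistance at A: R2 ‖ 19.89 = 2.276 Ω.
First divider: V_A = V_supply · 2.276/(2.07 + 2.276) = 10.58 V.

V_A ≈ 10.6 V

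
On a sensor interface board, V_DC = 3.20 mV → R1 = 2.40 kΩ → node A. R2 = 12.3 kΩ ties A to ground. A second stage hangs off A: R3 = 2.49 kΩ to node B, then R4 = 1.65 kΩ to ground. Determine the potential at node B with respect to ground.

The second stage (R3 + R4 = 4.140 kΩ) loads node A in parallel with R2.
Effective lower resistance at A: R2 ‖ 4.140 = 3.097 kΩ.
So V_A = 3.20 × 0.5634 = 1.803 mV.
Then the unloaded second divider: V_B = V_A × R4/(R3+R4) = 1.803 × 0.3986 = 0.7186 mV.

V_B ≈ 0.719 mV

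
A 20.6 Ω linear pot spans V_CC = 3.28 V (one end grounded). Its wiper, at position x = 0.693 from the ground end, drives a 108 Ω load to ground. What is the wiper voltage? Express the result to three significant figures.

V_out ≈ 2.18 V

Lower segment x·R_p = 14.28 Ω; upper segment (1−x)·R_p = 6.324 Ω.
R_L loads the lower segment: effective lower R = 12.61 Ω.
V_out = 3.28 × 12.61/(6.324 + 12.61) = 2.184 V.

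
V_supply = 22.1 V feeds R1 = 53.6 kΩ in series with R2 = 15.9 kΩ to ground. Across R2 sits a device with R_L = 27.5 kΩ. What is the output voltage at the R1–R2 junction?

V_out ≈ 3.50 V

R2 ‖ R_L = (15.9 × 27.5)/(15.9 + 27.5) = 10.07 kΩ.
Then V_out = V_supply · R2'/(R1 + R2') = 22.1 × 10.07/63.67 = 3.497 V.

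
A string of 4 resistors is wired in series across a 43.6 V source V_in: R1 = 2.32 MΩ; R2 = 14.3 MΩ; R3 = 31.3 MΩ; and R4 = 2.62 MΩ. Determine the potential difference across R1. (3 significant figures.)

ΣR = 2.32 + 14.3 + 31.3 + 2.62 = 50.54 MΩ.
Voltage divider: V = V_in · (2.320 / 50.54) = 43.6 × 0.04590 = 2.001 V.

V ≈ 2.00 V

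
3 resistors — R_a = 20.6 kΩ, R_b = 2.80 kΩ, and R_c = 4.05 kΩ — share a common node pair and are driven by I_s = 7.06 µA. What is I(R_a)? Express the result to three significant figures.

I ≈ 0.525 µA

Conductances: ΣG = 1/20.6 + 1/2.80 + 1/4.05 = 0.6526 (1/kΩ).
Current divider: I(R_a) = I_s · G_k/ΣG = 7.06 × (0.04854/0.6526) = 7.06 × 0.07439 = 0.5252 µA.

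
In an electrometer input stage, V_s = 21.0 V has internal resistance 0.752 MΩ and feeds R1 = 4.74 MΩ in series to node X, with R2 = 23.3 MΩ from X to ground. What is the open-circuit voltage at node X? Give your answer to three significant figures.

R1' = 0.752 + 4.74 = 5.492 MΩ (source resistance + R1).
V_th is the unloaded tap voltage: V_s · R2/(R1'+R2) = 21.0 × 0.8093 = 16.99 V.

V_th ≈ 17.0 V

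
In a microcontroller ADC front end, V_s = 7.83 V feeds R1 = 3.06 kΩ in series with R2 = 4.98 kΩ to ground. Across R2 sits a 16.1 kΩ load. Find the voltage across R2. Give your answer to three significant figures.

R2 ‖ R_L = (4.98 × 16.1)/(4.98 + 16.1) = 3.804 kΩ.
Voltage divider with the loaded lower leg: V_out = 7.83 × 3.804/(3.06 + 3.804) = 7.83 × 0.5542 = 4.339 V.

V_out ≈ 4.34 V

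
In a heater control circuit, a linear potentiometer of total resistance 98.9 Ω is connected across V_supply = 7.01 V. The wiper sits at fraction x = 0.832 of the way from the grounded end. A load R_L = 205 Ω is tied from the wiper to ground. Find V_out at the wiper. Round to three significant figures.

V_out ≈ 5.46 V

Lower segment x·R_p = 82.28 Ω; upper segment (1−x)·R_p = 16.62 Ω.
(x·R_p) ‖ R_L = 58.72 Ω.
Then V_out = V_supply · 58.72/(16.62 + 58.72) = 5.464 V.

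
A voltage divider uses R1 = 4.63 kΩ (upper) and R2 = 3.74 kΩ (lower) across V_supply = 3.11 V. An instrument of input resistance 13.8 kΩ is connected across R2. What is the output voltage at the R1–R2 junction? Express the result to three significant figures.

R2 ‖ R_L = (3.74 × 13.8)/(3.74 + 13.8) = 2.943 kΩ.
Now apply the divider: V_out = 3.11 × 0.3886 = 1.208 V.

V_out ≈ 1.21 V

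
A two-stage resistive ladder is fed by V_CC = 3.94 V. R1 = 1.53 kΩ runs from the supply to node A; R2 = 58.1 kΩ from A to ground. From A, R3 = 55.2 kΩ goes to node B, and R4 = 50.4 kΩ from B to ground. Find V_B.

V_B ≈ 1.81 V

The second stage (R3 + R4 = 105.6 kΩ) loads node A in parallel with R2.
Effective lower resistance at A: R2 ‖ 105.6 = 37.48 kΩ.
First divider: V_A = V_CC · 37.48/(1.53 + 37.48) = 3.785 V.
V_B = V_A × 0.4773 = 1.807 V.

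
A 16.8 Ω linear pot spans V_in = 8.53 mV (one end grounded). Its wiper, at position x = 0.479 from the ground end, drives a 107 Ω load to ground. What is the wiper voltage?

The pot divides into 8.753 Ω above the wiper and 8.047 Ω below.
Lower segment in parallel with the load: 8.047 ‖ 107 = 7.484 Ω.
V_out = 8.53 × 7.484/(8.753 + 7.484) = 3.932 mV.
(Unloaded: V_out = x·V_in = 4.09 mV.)

V_out ≈ 3.93 mV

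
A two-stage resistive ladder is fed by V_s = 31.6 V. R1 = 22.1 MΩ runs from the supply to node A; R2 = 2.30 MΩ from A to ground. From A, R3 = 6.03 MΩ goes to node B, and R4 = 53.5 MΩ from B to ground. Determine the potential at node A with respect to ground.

V_A ≈ 2.88 V

The second stage (R3 + R4 = 59.53 MΩ) loads node A in parallel with R2.
R2 ‖ (R3+R4) = 2.214 MΩ.
First divider: V_A = V_s · 2.214/(22.1 + 2.214) = 2.878 V.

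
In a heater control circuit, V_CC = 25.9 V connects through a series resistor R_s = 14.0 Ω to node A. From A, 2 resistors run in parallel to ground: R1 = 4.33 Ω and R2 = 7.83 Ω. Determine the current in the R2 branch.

Equivalent of the parallel group: R_p = 2.788 Ω.
V_A = 25.9 × 2.788/16.79 = 4.301 V.
I(R2) = V_A / R2 = 4.301/7.83 = 0.5494 A.
(Equivalently: I_total = 1.543 A, then current-divider fraction G_k/ΣG = 0.3561.)

I ≈ 0.549 A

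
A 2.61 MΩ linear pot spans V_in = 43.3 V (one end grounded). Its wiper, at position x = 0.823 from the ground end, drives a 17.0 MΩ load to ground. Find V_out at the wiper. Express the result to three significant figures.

V_out ≈ 34.9 V

Split the track: R_lower = x·R_p = 2.148 MΩ, R_upper = (1−x)·R_p = 0.4620 MΩ.
(x·R_p) ‖ R_L = 1.907 MΩ.
Loaded-divider output: V_out = 43.3 × 0.8050 = 34.86 V.
(Unloaded: V_out = x·V_in = 35.6 V.)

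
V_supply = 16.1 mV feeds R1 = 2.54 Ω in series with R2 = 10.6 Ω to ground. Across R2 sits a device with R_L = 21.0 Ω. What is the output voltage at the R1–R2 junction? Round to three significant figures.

V_out ≈ 11.8 mV

First combine the lower leg with the load: R2 ‖ R_L = 7.044 Ω.
Now apply the divider: V_out = 16.1 × 0.7350 = 11.83 mV.
(Unloaded it would be 13.0 mV; the load pulls it down.)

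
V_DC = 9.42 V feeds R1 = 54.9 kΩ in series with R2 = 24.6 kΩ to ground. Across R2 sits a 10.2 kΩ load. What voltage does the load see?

V_out ≈ 1.09 V

R2 ‖ R_L = (24.6 × 10.2)/(24.6 + 10.2) = 7.210 kΩ.
Now apply the divider: V_out = 9.42 × 0.1161 = 1.094 V.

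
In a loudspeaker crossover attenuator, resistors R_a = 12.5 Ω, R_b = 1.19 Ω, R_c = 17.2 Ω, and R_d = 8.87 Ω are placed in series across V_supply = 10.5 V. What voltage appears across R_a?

Total series resistance ΣR = 12.5 + 1.19 + 17.2 + 8.87 = 39.76 Ω.
V = V_supply · R/ΣR = 10.5 × 0.3144 = 3.301 V.

V ≈ 3.30 V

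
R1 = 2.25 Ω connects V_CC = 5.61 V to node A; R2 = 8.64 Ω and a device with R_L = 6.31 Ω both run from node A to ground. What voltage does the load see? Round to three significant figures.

V_out ≈ 3.47 V

The load sits in parallel with R2, giving an effective lower resistance R2' = R2·R_L/(R2+R_L) = 3.647 Ω.
Then V_out = V_CC · R2'/(R1 + R2') = 5.61 × 3.647/5.897 = 3.469 V.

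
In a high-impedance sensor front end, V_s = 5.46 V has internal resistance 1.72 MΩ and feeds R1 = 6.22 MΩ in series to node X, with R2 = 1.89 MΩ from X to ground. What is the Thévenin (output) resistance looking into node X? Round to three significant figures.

R1' = 1.72 + 6.22 = 7.940 MΩ (source resistance + R1).
Looking into X with the source shorted: R_th = R1'·R2/(R1'+R2) = 7.940 × 1.89/9.830 = 1.527 MΩ.

R_th ≈ 1.53 MΩ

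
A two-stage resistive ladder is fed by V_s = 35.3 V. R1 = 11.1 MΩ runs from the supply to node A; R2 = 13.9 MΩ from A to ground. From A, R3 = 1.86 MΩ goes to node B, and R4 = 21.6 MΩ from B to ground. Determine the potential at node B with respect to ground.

Looking into the second stage from A: R3 + R4 = 23.46 MΩ appears in parallel with R2.
Effective lower resistance at A: R2 ‖ 23.46 = 8.728 MΩ.
So V_A = 35.3 × 0.4402 = 15.54 V.
Then the unloaded second divider: V_B = V_A × R4/(R3+R4) = 15.54 × 0.9207 = 14.31 V.

V_B ≈ 14.3 V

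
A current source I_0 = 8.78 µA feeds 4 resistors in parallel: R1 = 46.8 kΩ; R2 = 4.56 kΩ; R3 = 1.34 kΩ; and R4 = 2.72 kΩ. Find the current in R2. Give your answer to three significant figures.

Total conductance ΣG = 1/46.8 + 1/4.56 + 1/1.34 + 1/2.72 = 1.355 (units of 1/kΩ).
R2 takes the fraction G_k/ΣG = 0.2193/1.355 = 0.1619, so I = 8.78 × 0.1619 = 1.421 µA.

I ≈ 1.42 µA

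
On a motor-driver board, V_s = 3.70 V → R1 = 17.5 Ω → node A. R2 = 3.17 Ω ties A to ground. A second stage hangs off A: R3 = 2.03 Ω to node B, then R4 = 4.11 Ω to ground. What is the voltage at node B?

Node A sees R2 in parallel with the series input of stage 2, R3 + R4 = 6.140 Ω.
Effective lower resistance at A: R2 ‖ 6.140 = 2.091 Ω.
First divider: V_A = V_s · 2.091/(17.5 + 2.091) = 0.3948 V.
Stage 2 is unloaded, so V_B = V_A · R4/(R3+R4) = 0.3948 × 4.11/6.140 = 0.2643 V.

V_B ≈ 0.264 V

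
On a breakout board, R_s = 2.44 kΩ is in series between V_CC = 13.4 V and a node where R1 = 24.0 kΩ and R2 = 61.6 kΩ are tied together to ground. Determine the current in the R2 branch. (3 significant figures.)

I ≈ 0.191 mA

Parallel bank: R_p = 1/(1/24.0 + 1/61.6) = 17.27 kΩ.
Node voltage V_A = V_CC · R_p/(R_s + R_p) = 13.4 × 0.8762 = 11.74 V.
Branch current I = V_A/R2 = 11.74/61.6 = 0.1906 mA.
(Check via current divider: I_total = 0.6798 mA; share G_k/ΣG = 0.2804 → same result.)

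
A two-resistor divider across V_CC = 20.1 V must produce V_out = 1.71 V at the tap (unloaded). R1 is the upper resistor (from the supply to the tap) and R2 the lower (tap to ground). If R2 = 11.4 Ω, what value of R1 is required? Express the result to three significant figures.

R1 ≈ 123 Ω

Required fraction k = V_out/V_CC = 0.08507.
So R1 = R2 · (V_CC/V_out − 1) = 11.4 × (20.1/1.71 − 1) = 11.4 × 10.75 = 122.6 Ω.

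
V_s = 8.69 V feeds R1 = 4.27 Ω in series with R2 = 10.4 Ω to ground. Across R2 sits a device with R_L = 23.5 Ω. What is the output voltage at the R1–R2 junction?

First combine the lower leg with the load: R2 ‖ R_L = 7.209 Ω.
Now apply the divider: V_out = 8.69 × 0.6280 = 5.458 V.
(Unloaded it would be 6.16 V; the load pulls it down.)

V_out ≈ 5.46 V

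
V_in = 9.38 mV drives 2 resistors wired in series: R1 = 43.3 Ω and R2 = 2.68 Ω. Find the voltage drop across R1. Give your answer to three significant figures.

ΣR = 43.3 + 2.68 = 45.98 Ω.
Voltage divider: V = V_in · (43.30 / 45.98) = 9.38 × 0.9417 = 8.833 mV.

V ≈ 8.83 mV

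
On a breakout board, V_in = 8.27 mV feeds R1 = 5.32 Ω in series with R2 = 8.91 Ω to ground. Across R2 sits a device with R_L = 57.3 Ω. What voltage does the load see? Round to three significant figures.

First combine the lower leg with the load: R2 ‖ R_L = 7.711 Ω.
Then V_out = V_in · R2'/(R1 + R2') = 8.27 × 7.711/13.03 = 4.894 mV.
(Unloaded it would be 5.18 mV; the load pulls it down.)

V_out ≈ 4.89 mV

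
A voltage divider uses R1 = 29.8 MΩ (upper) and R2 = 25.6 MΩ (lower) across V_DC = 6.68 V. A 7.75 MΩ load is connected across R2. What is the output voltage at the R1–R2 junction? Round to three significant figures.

V_out ≈ 1.11 V

The load sits in parallel with R2, giving an effective lower resistance R2' = R2·R_L/(R2+R_L) = 5.949 MΩ.
Then V_out = V_DC · R2'/(R1 + R2') = 6.68 × 5.949/35.75 = 1.112 V.
(Unloaded it would be 3.09 V; the load pulls it down.)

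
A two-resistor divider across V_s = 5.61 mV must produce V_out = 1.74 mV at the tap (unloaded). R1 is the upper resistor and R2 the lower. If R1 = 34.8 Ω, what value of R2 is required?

R2 ≈ 15.6 Ω

V_out/V_s = R2/(R1+R2) = 0.3102.
R2 = R1 · 0.3102/(1 − 0.3102) = 15.65 Ω.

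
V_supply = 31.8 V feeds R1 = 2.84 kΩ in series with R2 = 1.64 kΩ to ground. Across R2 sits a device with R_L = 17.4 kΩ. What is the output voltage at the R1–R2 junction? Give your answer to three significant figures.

V_out ≈ 11.0 V

The load sits in parallel with R2, giving an effective lower resistance R2' = R2·R_L/(R2+R_L) = 1.499 kΩ.
Voltage divider with the loaded lower leg: V_out = 31.8 × 1.499/(2.84 + 1.499) = 31.8 × 0.3454 = 10.98 V.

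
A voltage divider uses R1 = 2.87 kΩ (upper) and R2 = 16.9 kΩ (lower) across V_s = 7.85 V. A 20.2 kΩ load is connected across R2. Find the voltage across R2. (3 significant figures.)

V_out ≈ 5.98 V

The load sits in parallel with R2, giving an effective lower resistance R2' = R2·R_L/(R2+R_L) = 9.202 kΩ.
Then V_out = V_s · R2'/(R1 + R2') = 7.85 × 9.202/12.07 = 5.984 V.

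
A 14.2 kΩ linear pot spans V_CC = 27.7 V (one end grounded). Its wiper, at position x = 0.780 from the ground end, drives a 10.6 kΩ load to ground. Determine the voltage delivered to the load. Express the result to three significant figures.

The pot divides into 3.124 kΩ above the wiper and 11.08 kΩ below.
(x·R_p) ‖ R_L = 5.416 kΩ.
V_out = 27.7 × 5.416/(3.124 + 5.416) = 17.57 V.
(Unloaded: V_out = x·V_CC = 21.6 V.)

V_out ≈ 17.6 V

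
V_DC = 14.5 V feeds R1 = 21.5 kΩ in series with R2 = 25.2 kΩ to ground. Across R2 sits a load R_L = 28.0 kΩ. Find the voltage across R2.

V_out ≈ 5.53 V

R2 ‖ R_L = (25.2 × 28.0)/(25.2 + 28.0) = 13.26 kΩ.
Now apply the divider: V_out = 14.5 × 0.3815 = 5.532 V.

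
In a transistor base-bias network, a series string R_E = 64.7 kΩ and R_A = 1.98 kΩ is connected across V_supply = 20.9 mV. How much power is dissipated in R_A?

ΣR = 66.68 kΩ → I = 20.9/66.68 = 0.3134 µA.
P = I²R = 0.09824 × 1.98 = 0.1945 nW.

P ≈ 0.195 nW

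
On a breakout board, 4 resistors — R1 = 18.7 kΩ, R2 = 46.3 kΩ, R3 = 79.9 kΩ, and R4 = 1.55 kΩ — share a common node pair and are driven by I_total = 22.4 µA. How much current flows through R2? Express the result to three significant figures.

Conductances: ΣG = 1/18.7 + 1/46.3 + 1/79.9 + 1/1.55 = 0.7328 (1/kΩ).
By the current-divider rule, I = I_total · G_k/ΣG = 22.4 × 0.02948 = 0.6603 µA.

I ≈ 0.660 µA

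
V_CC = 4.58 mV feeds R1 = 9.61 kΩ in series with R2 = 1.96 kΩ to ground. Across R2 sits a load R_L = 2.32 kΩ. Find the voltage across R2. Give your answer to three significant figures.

V_out ≈ 0.456 mV

R2 ‖ R_L = (1.96 × 2.32)/(1.96 + 2.32) = 1.062 kΩ.
Then V_out = V_CC · R2'/(R1 + R2') = 4.58 × 1.062/10.67 = 0.4559 mV.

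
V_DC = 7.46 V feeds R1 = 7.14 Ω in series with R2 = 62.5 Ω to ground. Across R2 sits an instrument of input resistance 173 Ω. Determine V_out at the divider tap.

V_out ≈ 6.46 V

First combine the lower leg with the load: R2 ‖ R_L = 45.91 Ω.
Then V_out = V_DC · R2'/(R1 + R2') = 7.46 × 45.91/53.05 = 6.456 V.
(Unloaded it would be 6.70 V; the load pulls it down.)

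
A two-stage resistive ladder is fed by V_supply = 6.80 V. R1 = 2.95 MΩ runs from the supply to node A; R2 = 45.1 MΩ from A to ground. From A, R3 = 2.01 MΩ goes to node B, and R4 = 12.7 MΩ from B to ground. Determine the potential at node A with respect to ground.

Node A sees R2 in parallel with the series input of stage 2, R3 + R4 = 14.71 MΩ.
Effective lower resistance at A: R2 ‖ 14.71 = 11.09 MΩ.
First divider: V_A = V_supply · 11.09/(2.95 + 11.09) = 5.371 V.

V_A ≈ 5.37 V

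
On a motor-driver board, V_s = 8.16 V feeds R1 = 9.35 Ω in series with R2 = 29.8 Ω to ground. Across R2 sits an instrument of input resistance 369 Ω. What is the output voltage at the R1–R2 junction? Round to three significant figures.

V_out ≈ 6.09 V

R2 ‖ R_L = (29.8 × 369)/(29.8 + 369) = 27.57 Ω.
Then V_out = V_s · R2'/(R1 + R2') = 8.16 × 27.57/36.92 = 6.094 V.
(Unloaded it would be 6.21 V; the load pulls it down.)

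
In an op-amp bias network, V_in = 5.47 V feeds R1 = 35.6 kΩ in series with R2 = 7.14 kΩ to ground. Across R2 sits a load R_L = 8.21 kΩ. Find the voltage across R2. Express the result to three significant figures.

The load sits in parallel with R2, giving an effective lower resistance R2' = R2·R_L/(R2+R_L) = 3.819 kΩ.
Voltage divider with the loaded lower leg: V_out = 5.47 × 3.819/(35.6 + 3.819) = 5.47 × 0.09688 = 0.5299 V.

V_out ≈ 0.530 V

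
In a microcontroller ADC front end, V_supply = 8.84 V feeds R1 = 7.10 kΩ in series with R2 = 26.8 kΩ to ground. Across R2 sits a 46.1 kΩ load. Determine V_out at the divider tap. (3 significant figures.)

The load sits in parallel with R2, giving an effective lower resistance R2' = R2·R_L/(R2+R_L) = 16.95 kΩ.
Now apply the divider: V_out = 8.84 × 0.7048 = 6.230 V.

V_out ≈ 6.23 V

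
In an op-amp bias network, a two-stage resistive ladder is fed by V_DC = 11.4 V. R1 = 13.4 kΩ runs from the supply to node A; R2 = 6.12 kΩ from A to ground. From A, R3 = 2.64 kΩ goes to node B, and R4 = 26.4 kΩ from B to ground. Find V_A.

V_A ≈ 3.12 V

Node A sees R2 in parallel with the series input of stage 2, R3 + R4 = 29.04 kΩ.
Effective lower resistance at A: R2 ‖ 29.04 = 5.055 kΩ.
V_A = 11.4 × 5.055/(13.4 + 5.055) = 3.122 V.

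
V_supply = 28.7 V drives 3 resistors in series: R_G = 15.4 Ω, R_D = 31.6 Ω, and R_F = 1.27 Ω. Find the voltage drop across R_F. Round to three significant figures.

Total series resistance ΣR = 15.4 + 31.6 + 1.27 = 48.27 Ω.
Voltage divider: V = V_supply · (1.270 / 48.27) = 28.7 × 0.02631 = 0.7551 V.

V ≈ 0.755 V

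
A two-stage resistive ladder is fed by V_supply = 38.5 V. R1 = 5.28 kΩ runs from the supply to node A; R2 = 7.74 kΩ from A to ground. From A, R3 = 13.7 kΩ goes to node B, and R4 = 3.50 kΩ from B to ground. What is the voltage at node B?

The second stage (R3 + R4 = 17.20 kΩ) loads node A in parallel with R2.
Effective lower resistance at A: R2 ‖ 17.20 = 5.338 kΩ.
V_A = 38.5 × 5.338/(5.28 + 5.338) = 19.36 V.
V_B = V_A × 0.2035 = 3.939 V.

V_B ≈ 3.94 V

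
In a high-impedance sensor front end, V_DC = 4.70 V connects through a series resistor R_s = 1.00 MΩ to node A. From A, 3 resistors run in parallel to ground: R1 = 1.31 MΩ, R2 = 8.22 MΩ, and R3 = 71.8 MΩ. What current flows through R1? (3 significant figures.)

I ≈ 1.89 µA

Combine the parallel branches: R_p = (1/1.31 + 1/8.22 + 1/71.8)⁻¹ = 1.112 MΩ.
V_A = 4.70 × 1.112/2.112 = 2.475 V.
Branch current I = V_A/R1 = 2.475/1.31 = 1.889 µA.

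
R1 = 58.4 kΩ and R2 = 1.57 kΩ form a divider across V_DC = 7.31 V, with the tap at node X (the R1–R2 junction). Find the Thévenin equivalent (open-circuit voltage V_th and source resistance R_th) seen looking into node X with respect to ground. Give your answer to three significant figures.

V_th ≈ 0.191 V, R_th ≈ 1.53 kΩ

Open-circuit (no load on X): V_th = V_DC · R2/(R1 + R2) = 7.31 × 1.57/(58.40 + 1.57) = 0.1914 V.
Zeroing V_DC shorts the top of R1 to ground, so R_th = R1 ‖ R2 = 1.529 kΩ.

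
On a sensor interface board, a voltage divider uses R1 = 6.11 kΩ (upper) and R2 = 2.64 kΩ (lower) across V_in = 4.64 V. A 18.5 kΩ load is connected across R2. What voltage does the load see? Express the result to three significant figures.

R2 ‖ R_L = (2.64 × 18.5)/(2.64 + 18.5) = 2.310 kΩ.
Now apply the divider: V_out = 4.64 × 0.2744 = 1.273 V.

V_out ≈ 1.27 V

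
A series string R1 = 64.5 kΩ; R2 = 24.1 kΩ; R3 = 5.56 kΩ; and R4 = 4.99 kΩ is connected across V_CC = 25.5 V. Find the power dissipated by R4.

ΣR = 99.15 kΩ → I = 25.5/99.15 = 0.2572 mA.
P = I²R = 0.06614 × 4.99 = 0.3301 mW.

P ≈ 0.330 mW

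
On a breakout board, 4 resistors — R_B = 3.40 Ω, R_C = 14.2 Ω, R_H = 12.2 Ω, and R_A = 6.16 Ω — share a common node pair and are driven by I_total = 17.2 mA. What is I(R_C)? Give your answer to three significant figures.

I ≈ 1.99 mA

ΣG = 1/3.40 + 1/14.2 + 1/12.2 + 1/6.16 = 0.6088.
By the current-divider rule, I = I_total · G_k/ΣG = 17.2 × 0.1157 = 1.989 mA.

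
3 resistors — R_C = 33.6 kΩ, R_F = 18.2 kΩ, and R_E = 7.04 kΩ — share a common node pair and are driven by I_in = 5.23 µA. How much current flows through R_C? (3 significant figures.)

Total conductance ΣG = 1/33.6 + 1/18.2 + 1/7.04 = 0.2268 (units of 1/kΩ).
By the current-divider rule, I = I_in · G_k/ΣG = 5.23 × 0.1313 = 0.6865 µA.

I ≈ 0.686 µA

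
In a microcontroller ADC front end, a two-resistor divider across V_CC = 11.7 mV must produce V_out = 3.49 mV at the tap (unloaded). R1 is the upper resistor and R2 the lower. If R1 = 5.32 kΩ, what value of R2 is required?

Required fraction k = V_out/V_CC = 0.2983.
R2 = R1 · 0.2983/(1 − 0.2983) = 2.261 kΩ.

R2 ≈ 2.26 kΩ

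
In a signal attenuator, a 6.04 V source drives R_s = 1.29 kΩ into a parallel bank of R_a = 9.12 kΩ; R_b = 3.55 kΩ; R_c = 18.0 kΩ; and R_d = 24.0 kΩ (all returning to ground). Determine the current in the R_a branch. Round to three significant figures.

I ≈ 0.406 mA

Combine the parallel branches: R_p = (1/9.12 + 1/3.55 + 1/18.0 + 1/24.0)⁻¹ = 2.047 kΩ.
V_A by voltage divider: V_A = 6.04 × 2.047/(1.29 + 2.047) = 3.705 V.
Branch current I = V_A/R_a = 3.705/9.12 = 0.4062 mA.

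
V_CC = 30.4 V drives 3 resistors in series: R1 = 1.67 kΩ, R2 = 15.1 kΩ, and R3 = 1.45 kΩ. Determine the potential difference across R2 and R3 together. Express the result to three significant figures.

V ≈ 27.6 V

ΣR = 1.67 + 15.1 + 1.45 = 18.22 kΩ.
R_{R2..R3} = 15.1 + 1.45 = 16.55 kΩ.
Voltage divider: V = V_CC · (16.55 / 18.22) = 30.4 × 0.9083 = 27.61 V.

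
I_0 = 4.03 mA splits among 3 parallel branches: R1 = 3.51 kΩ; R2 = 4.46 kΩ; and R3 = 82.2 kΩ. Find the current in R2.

I ≈ 1.73 mA

Total conductance ΣG = 1/3.51 + 1/4.46 + 1/82.2 = 0.5213 (units of 1/kΩ).
R2 takes the fraction G_k/ΣG = 0.2242/0.5213 = 0.4301, so I = 4.03 × 0.4301 = 1.733 mA.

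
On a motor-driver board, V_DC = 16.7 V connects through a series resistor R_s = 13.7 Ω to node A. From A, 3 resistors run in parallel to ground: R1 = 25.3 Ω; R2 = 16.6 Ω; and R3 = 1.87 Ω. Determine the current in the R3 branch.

Combine the parallel branches: R_p = (1/25.3 + 1/16.6 + 1/1.87)⁻¹ = 1.576 Ω.
V_A = 16.7 × 1.576/15.28 = 1.723 V.
I(R3) = V_A / R3 = 1.723/1.87 = 0.9213 A.
(Equivalently: I_total = 1.093 A, then current-divider fraction G_k/ΣG = 0.8428.)

I ≈ 0.921 A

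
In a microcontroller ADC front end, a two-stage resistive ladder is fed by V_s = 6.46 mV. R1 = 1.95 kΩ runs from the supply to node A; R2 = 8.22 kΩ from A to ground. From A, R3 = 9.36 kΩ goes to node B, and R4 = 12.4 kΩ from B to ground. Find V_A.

Looking into the second stage from A: R3 + R4 = 21.76 kΩ appears in parallel with R2.
Effective lower resistance at A: R2 ‖ 21.76 = 5.966 kΩ.
So V_A = 6.46 × 0.7537 = 4.869 mV.

V_A ≈ 4.87 mV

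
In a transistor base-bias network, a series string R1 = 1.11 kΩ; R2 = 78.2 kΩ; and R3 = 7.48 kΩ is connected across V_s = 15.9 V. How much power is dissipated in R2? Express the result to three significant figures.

ΣR = 86.79 kΩ → I = 15.9/86.79 = 0.1832 mA.
P(R2) = I²·R2 = (0.1832)² × 78.2 = 2.625 mW.

P ≈ 2.62 mW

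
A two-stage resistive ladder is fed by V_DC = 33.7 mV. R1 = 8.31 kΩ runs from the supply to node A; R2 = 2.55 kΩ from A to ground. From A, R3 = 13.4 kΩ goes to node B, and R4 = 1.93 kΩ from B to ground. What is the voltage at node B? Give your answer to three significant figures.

Node A sees R2 in parallel with the series input of stage 2, R3 + R4 = 15.33 kΩ.
R2 ‖ (R3+R4) = 2.186 kΩ.
V_A = 33.7 × 2.186/(8.31 + 2.186) = 7.020 mV.
V_B = V_A × 0.1259 = 0.8837 mV.

V_B ≈ 0.884 mV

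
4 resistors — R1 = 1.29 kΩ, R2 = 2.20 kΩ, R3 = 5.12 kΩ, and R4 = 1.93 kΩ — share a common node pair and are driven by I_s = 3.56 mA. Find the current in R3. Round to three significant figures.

I ≈ 0.358 mA

Conductances: ΣG = 1/1.29 + 1/2.20 + 1/5.12 + 1/1.93 = 1.943 (1/kΩ).
Current divider: I(R3) = I_s · G_k/ΣG = 3.56 × (0.1953/1.943) = 3.56 × 0.1005 = 0.3578 mA.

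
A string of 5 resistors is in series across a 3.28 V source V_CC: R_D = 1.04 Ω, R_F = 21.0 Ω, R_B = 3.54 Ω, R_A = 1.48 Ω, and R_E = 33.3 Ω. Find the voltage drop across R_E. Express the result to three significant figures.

Total series resistance ΣR = 1.04 + 21.0 + 3.54 + 1.48 + 33.3 = 60.36 Ω.
V = V_CC · R/ΣR = 3.28 × 0.5517 = 1.810 V.

V ≈ 1.81 V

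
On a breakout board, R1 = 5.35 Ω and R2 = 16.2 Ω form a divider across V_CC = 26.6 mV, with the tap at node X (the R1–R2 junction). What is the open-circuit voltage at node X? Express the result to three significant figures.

With X open, the divider is unloaded: V_th = 26.6 × 16.2/21.55 = 20.00 mV.

V_th ≈ 20.0 mV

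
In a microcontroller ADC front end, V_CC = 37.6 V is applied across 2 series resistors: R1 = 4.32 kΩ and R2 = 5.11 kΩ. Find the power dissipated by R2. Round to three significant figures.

P ≈ 81.2 mW

ΣR = 9.430 kΩ → I = 37.6/9.430 = 3.987 mA.
V(R2) = I·R = 20.37 V; P = V·I = 20.37 × 3.987 = 81.24 mW.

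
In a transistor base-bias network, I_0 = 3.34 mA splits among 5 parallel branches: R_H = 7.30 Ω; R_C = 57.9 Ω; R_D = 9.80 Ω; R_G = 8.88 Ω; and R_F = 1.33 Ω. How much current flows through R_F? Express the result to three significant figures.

Conductances: ΣG = 1/7.30 + 1/57.9 + 1/9.80 + 1/8.88 + 1/1.33 = 1.121 (1/Ω).
R_F takes the fraction G_k/ΣG = 0.7519/1.121 = 0.6708, so I = 3.34 × 0.6708 = 2.241 mA.

I ≈ 2.24 mA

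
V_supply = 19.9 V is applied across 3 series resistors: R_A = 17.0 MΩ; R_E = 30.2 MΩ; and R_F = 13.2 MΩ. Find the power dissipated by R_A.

Series current I = V_supply/ΣR = 19.9/60.40 = 0.3295 µA.
P(R_A) = I²·R_A = (0.3295)² × 17.0 = 1.845 µW.

P ≈ 1.85 µW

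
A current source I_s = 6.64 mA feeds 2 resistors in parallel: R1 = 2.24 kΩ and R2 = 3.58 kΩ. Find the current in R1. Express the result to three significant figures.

Two-branch current divider: I_k = I_s · R_other/(R_1 + R_2).
So I = 6.64 × 3.58/5.820 = 4.084 mA.

I ≈ 4.08 mA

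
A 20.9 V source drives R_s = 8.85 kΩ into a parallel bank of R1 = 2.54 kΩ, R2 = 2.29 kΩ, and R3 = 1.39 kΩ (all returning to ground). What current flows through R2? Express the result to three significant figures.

I ≈ 0.620 mA

Parallel bank: R_p = 1/(1/2.54 + 1/2.29 + 1/1.39) = 0.6452 kΩ.
V_A by voltage divider: V_A = 20.9 × 0.6452/(8.85 + 0.6452) = 1.420 V.
Branch current I = V_A/R2 = 1.420/2.29 = 0.6202 mA.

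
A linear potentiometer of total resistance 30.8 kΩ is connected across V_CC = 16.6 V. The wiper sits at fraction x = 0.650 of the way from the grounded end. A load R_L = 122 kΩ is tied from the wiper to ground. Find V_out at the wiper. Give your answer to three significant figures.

V_out ≈ 10.2 V

Split the track: R_lower = x·R_p = 20.02 kΩ, R_upper = (1−x)·R_p = 10.78 kΩ.
Lower segment in parallel with the load: 20.02 ‖ 122 = 17.20 kΩ.
Then V_out = V_CC · 17.20/(10.78 + 17.20) = 10.20 V.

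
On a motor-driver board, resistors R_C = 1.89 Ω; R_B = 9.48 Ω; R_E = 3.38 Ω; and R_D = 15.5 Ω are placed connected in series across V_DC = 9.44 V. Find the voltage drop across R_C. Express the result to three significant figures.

V ≈ 0.590 V

Series total: ΣR = 1.89 + 9.48 + 3.38 + 15.5 = 30.25 Ω.
V = V_DC · R/ΣR = 9.44 × 0.06248 = 0.5898 V.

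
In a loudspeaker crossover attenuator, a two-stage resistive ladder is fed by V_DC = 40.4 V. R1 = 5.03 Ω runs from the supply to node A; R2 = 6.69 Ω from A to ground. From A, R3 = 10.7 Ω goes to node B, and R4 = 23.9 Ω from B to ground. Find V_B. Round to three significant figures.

V_B ≈ 14.7 V

Node A sees R2 in parallel with the series input of stage 2, R3 + R4 = 34.60 Ω.
R2 ‖ (R3+R4) = 5.606 Ω.
So V_A = 40.4 × 0.5271 = 21.29 V.
Then the unloaded second divider: V_B = V_A × R4/(R3+R4) = 21.29 × 0.6908 = 14.71 V.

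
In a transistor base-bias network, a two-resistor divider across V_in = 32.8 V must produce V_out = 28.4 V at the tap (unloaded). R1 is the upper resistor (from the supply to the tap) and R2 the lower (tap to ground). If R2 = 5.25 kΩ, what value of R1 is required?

R1 ≈ 0.813 kΩ

The divider ratio is R2/(R1+R2) = 28.4/32.8 = 0.8659.
So R1 = R2 · (V_in/V_out − 1) = 5.25 × (32.8/28.4 − 1) = 5.25 × 0.1549 = 0.8134 kΩ.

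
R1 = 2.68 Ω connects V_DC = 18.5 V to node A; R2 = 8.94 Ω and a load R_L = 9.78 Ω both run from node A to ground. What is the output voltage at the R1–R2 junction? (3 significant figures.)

V_out ≈ 11.8 V

The load sits in parallel with R2, giving an effective lower resistance R2' = R2·R_L/(R2+R_L) = 4.671 Ω.
Now apply the divider: V_out = 18.5 × 0.6354 = 11.75 V.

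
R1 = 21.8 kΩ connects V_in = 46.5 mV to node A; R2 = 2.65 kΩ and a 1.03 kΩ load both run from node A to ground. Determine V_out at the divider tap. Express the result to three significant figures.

V_out ≈ 1.53 mV

The load sits in parallel with R2, giving an effective lower resistance R2' = R2·R_L/(R2+R_L) = 0.7417 kΩ.
Now apply the divider: V_out = 46.5 × 0.03290 = 1.530 mV.
(Unloaded it would be 5.04 mV; the load pulls it down.)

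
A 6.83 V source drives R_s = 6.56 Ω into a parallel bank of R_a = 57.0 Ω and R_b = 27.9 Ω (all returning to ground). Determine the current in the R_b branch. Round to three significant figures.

Equivalent of the parallel group: R_p = 18.73 Ω.
V_A by voltage divider: V_A = 6.83 × 18.73/(6.56 + 18.73) = 5.058 V.
Branch current I = V_A/R_b = 5.058/27.9 = 0.1813 A.

I ≈ 0.181 A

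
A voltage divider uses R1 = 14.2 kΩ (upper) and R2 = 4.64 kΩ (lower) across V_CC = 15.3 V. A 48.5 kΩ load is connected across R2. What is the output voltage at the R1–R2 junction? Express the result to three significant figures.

R2 ‖ R_L = (4.64 × 48.5)/(4.64 + 48.5) = 4.235 kΩ.
Then V_out = V_CC · R2'/(R1 + R2') = 15.3 × 4.235/18.43 = 3.515 V.

V_out ≈ 3.51 V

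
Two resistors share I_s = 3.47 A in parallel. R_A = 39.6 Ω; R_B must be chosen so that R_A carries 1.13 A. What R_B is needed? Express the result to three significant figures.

R_B ≈ 19.1 Ω

Two-branch current divider: I_A = I_s · R_B/(R_A + R_B).
1.13/3.47 = R_B/(R_A + R_B) → R_B = R_A · (0.3256)/(1 − 0.3256) = 39.6 × 0.4829 = 19.12 Ω.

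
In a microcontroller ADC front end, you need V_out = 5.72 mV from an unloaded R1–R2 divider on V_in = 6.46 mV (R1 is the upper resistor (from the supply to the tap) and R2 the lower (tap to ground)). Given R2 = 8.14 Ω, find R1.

The divider ratio is R2/(R1+R2) = 5.72/6.46 = 0.8854.
So R1 = R2 · (V_in/V_out − 1) = 8.14 × (6.46/5.72 − 1) = 8.14 × 0.1294 = 1.053 Ω.

R1 ≈ 1.05 Ω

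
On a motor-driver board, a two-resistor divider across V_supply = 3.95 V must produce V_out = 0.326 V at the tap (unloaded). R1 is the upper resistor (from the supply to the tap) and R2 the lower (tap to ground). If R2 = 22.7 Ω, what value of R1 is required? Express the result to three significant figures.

R1 ≈ 252 Ω

The divider ratio is R2/(R1+R2) = 0.326/3.95 = 0.08253.
So R1 = R2 · (V_supply/V_out − 1) = 22.7 × (3.95/0.326 − 1) = 22.7 × 11.12 = 252.3 Ω.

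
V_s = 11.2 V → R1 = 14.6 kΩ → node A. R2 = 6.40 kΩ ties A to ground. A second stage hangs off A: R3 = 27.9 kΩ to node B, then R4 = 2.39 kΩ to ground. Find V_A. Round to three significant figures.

V_A ≈ 2.98 V

Looking into the second stage from A: R3 + R4 = 30.29 kΩ appears in parallel with R2.
Effective lower resistance at A: R2 ‖ 30.29 = 5.284 kΩ.
So V_A = 11.2 × 0.2657 = 2.976 V.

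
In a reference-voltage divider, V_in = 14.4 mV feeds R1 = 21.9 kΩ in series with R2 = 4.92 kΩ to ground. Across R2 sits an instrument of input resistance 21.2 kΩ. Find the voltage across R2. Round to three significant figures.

V_out ≈ 2.22 mV

First combine the lower leg with the load: R2 ‖ R_L = 3.993 kΩ.
Then V_out = V_in · R2'/(R1 + R2') = 14.4 × 3.993/25.89 = 2.221 mV.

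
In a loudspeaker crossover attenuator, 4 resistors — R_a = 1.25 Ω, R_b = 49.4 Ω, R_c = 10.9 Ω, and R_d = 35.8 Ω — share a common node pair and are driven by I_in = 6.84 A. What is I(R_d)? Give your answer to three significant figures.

ΣG = 1/1.25 + 1/49.4 + 1/10.9 + 1/35.8 = 0.9399.
Current divider: I(R_d) = I_in · G_k/ΣG = 6.84 × (0.02793/0.9399) = 6.84 × 0.02972 = 0.2033 A.

I ≈ 0.203 A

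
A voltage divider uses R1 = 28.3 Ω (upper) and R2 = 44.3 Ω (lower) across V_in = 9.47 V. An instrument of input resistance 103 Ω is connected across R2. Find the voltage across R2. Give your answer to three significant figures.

V_out ≈ 4.95 V

R2 ‖ R_L = (44.3 × 103)/(44.3 + 103) = 30.98 Ω.
Now apply the divider: V_out = 9.47 × 0.5226 = 4.949 V.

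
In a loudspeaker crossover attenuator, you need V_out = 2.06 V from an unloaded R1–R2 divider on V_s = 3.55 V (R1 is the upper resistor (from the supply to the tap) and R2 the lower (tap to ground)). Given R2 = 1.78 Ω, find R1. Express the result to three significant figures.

R1 ≈ 1.29 Ω

The divider ratio is R2/(R1+R2) = 2.06/3.55 = 0.5803.
R1 = R2·(1/k − 1) = 1.78 × 0.7233 = 1.287 Ω.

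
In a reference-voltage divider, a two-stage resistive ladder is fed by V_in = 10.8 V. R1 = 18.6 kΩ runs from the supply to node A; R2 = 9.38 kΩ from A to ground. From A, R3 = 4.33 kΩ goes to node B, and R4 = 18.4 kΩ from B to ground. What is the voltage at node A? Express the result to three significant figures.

Looking into the second stage from A: R3 + R4 = 22.73 kΩ appears in parallel with R2.
R2 ‖ (R3+R4) = 6.640 kΩ.
First divider: V_A = V_in · 6.640/(18.6 + 6.640) = 2.841 V.

V_A ≈ 2.84 V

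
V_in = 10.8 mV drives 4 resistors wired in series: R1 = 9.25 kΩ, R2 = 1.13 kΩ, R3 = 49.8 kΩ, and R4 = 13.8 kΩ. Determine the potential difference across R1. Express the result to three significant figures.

Total series resistance ΣR = 9.25 + 1.13 + 49.8 + 13.8 = 73.98 kΩ.
Voltage divider: V = V_in · (9.250 / 73.98) = 10.8 × 0.1250 = 1.350 mV.

V ≈ 1.35 mV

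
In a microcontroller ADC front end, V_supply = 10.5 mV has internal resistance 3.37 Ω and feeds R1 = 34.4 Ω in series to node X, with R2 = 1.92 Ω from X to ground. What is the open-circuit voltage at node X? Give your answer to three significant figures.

V_th ≈ 0.508 mV

R1' = 3.37 + 34.4 = 37.77 Ω (source resistance + R1).
V_th is the unloaded tap voltage: V_supply · R2/(R1'+R2) = 10.5 × 0.04837 = 0.5079 mV.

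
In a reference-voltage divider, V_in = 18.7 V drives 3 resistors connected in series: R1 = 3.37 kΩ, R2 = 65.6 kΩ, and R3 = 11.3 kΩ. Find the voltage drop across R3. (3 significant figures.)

ΣR = 3.37 + 65.6 + 11.3 = 80.27 kΩ.
By the voltage-divider rule, V = 18.7 × 11.30/80.27 = 2.632 V.

V ≈ 2.63 V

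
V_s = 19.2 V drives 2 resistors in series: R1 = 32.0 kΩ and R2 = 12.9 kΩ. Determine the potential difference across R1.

V ≈ 13.7 V

Series total: ΣR = 32.0 + 12.9 = 44.90 kΩ.
By the voltage-divider rule, V = 19.2 × 32.00/44.90 = 13.68 V.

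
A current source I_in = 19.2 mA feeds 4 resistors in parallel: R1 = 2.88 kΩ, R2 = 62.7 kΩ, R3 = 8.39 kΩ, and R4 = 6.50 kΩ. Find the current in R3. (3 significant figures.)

Total conductance ΣG = 1/2.88 + 1/62.7 + 1/8.39 + 1/6.50 = 0.6362 (units of 1/kΩ).
Current divider: I(R3) = I_in · G_k/ΣG = 19.2 × (0.1192/0.6362) = 19.2 × 0.1873 = 3.597 mA.

I ≈ 3.60 mA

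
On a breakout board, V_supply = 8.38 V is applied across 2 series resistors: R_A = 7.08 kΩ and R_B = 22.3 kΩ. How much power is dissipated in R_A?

Series current I = V_supply/ΣR = 8.38/29.38 = 0.2852 mA.
V(R_A) = I·R = 2.019 V; P = V·I = 2.019 × 0.2852 = 0.5760 mW.

P ≈ 0.576 mW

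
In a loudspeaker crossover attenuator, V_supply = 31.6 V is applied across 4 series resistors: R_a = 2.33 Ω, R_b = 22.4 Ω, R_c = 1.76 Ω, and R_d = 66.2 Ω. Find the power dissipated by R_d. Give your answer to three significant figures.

Series current I = V_supply/ΣR = 31.6/92.69 = 0.3409 A.
V(R_d) = I·R = 22.57 V; P = V·I = 22.57 × 0.3409 = 7.694 W.

P ≈ 7.69 W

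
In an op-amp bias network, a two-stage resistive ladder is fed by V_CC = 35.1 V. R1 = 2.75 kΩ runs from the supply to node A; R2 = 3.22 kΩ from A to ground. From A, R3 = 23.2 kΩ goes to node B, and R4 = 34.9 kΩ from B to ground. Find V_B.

V_B ≈ 11.1 V

Looking into the second stage from A: R3 + R4 = 58.10 kΩ appears in parallel with R2.
R2 ‖ (R3+R4) = 3.051 kΩ.
So V_A = 35.1 × 0.5259 = 18.46 V.
Then the unloaded second divider: V_B = V_A × R4/(R3+R4) = 18.46 × 0.6007 = 11.09 V.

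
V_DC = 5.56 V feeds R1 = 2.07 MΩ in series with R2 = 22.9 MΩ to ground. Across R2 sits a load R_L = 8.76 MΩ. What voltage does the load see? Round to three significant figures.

First combine the lower leg with the load: R2 ‖ R_L = 6.336 MΩ.
Now apply the divider: V_out = 5.56 × 0.7538 = 4.191 V.
(Unloaded it would be 5.10 V; the load pulls it down.)

V_out ≈ 4.19 V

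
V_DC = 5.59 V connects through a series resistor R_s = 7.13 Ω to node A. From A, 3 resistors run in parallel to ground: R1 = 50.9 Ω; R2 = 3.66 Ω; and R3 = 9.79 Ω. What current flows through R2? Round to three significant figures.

Parallel bank: R_p = 1/(1/50.9 + 1/3.66 + 1/9.79) = 2.532 Ω.
V_A = 5.59 × 2.532/9.662 = 1.465 V.
I(R2) = V_A / R2 = 1.465/3.66 = 0.4002 A.
(Equivalently: I_total = 0.5786 A, then current-divider fraction G_k/ΣG = 0.6917.)

I ≈ 0.400 A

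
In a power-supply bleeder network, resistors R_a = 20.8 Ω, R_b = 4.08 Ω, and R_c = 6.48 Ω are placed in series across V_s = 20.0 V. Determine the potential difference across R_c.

ΣR = 20.8 + 4.08 + 6.48 = 31.36 Ω.
By the voltage-divider rule, V = 20.0 × 6.480/31.36 = 4.133 V.

V ≈ 4.13 V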